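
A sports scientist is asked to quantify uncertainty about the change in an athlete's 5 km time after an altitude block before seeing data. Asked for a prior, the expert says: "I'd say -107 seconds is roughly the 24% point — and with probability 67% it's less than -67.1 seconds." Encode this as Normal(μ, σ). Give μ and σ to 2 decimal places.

The p-quantile of Normal(μ,σ) is μ + z_p·σ, with z_{0.24} = -0.7063 and z_{0.67} = 0.4399.
Eliminate σ: μ = (z₂·x₁ − z₁·x₂)/(z₂ − z₁) = (0.4399·-107 − (-0.7063)·-67.1)/1.146 = -82.41.
Then σ = (x₂ − x₁)/(z₂ − z₁) = (-67.1 − -107)/1.146 = 34.81.

μ = -82.41, σ = 34.81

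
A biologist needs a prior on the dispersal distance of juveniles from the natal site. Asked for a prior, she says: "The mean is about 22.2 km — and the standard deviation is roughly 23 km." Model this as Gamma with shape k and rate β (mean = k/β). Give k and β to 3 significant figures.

k ≈ 0.932, β ≈ 0.042

For Gamma(k, rate β): mean = k/β, variance = k/β², so CV = 1/√k.
CV = SD/mean = 23/22.2 = 1.036, hence k = 1/CV² = 0.932.
Then β = k/mean = 0.932/22.2 = 0.042.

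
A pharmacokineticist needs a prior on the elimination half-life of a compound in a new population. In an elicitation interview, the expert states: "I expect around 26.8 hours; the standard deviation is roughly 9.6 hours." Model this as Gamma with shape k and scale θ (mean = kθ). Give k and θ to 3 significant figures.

k ≈ 7.79, θ ≈ 3.44

For Gamma(k, scale θ): mean = kθ, variance = kθ², so CV = 1/√k.
CV = SD/mean = 9.6/26.8 = 0.3582, hence k = 1/CV² = 7.79.
Then θ = mean/k = 26.8/7.79 = 3.44.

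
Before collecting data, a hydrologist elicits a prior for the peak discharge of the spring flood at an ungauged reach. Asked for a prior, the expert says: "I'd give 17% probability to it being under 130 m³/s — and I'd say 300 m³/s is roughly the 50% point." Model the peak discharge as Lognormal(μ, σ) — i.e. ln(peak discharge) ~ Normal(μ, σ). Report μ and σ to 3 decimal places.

If T ~ Lognormal(μ,σ) then ln T ~ Normal(μ,σ), so the p-quantile of ln T is μ + z_p·σ.
ln(130) = 4.868 and ln(300) = 5.704; z_{0.17} = -0.9542, z_{0.5} = 0.
σ = (5.704 − 4.868)/(0 − (-0.9542)) = 0.876.
μ = 4.868 − (-0.9542)·0.876 = 5.704.

μ ≈ 5.704, σ ≈ 0.876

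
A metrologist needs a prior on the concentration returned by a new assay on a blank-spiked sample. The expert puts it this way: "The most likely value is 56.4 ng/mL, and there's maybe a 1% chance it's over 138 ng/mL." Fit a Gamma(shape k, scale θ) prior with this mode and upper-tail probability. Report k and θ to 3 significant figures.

k ≈ 6.89, θ ≈ 9.58

Gamma(k,θ) with k>1 has mode (k−1)θ, so θ = 56.4/(k−1).
Need P(X < 138) = 0.99 with θ tied to k this way. Start at k = 2, θ = 56.4: P(X<138) ≈ 0.702.
Too low — raise k to concentrate. Iterating converges to k ≈ 6.89.
Then θ = 56.4/(6.89−1) ≈ 9.58.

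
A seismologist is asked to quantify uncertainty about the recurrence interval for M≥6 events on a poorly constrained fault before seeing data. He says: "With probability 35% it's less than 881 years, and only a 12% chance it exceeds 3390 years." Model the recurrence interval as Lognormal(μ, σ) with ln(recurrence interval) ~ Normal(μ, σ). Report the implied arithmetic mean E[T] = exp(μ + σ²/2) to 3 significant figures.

If T ~ Lognormal(μ,σ) then ln T ~ Normal(μ,σ), so the p-quantile of ln T is μ + z_p·σ.
ln(881) = 6.781 and ln(3390) = 8.129; z_{0.35} = -0.3853, z_{0.88} = 1.175.
σ = (8.129 − 6.781)/(1.175 − (-0.3853)) = 0.864.
μ = 6.781 − (-0.3853)·0.864 = 7.114.
E[T] = exp(μ + σ²/2) = exp(7.114 + 0.3729) = 1780 years.

E[T] ≈ 1780 years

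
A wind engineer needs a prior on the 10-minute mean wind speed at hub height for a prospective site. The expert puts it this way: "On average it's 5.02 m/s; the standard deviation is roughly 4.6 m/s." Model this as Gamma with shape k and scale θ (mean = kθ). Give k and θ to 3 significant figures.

For Gamma(k, scale θ): mean = kθ, variance = kθ², so CV = 1/√k.
CV = SD/mean = 4.6/5.02 = 0.9163, hence k = 1/CV² = 1.19.
Then θ = mean/k = 5.02/1.19 = 4.22.

k ≈ 1.19, θ ≈ 4.22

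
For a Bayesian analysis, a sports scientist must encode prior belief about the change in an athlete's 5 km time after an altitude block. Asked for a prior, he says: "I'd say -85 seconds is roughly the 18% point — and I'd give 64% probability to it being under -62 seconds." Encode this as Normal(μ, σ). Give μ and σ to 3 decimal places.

The p-quantile of Normal(μ,σ) is μ + z_p·σ, with z_{0.18} = -0.9154 and z_{0.64} = 0.3585.
Eliminate σ: μ = (z₂·x₁ − z₁·x₂)/(z₂ − z₁) = (0.3585·-85 − (-0.9154)·-62)/1.274 = -68.472.
Then σ = (x₂ − x₁)/(z₂ − z₁) = (-62 − -85)/1.274 = 18.056.

μ = -68.472, σ = 18.056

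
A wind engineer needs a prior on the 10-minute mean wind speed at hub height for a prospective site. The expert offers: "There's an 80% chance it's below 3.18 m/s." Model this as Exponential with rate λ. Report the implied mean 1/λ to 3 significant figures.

P(T < 3.18) = 1 − e^(−λ·3.18) = 0.8, so λ = −ln(1−0.8)/3.18 = −ln(0.2)/3.18 = 0.506.
Mean = 1/λ = 1.98 m/s.

mean ≈ 1.98 m/s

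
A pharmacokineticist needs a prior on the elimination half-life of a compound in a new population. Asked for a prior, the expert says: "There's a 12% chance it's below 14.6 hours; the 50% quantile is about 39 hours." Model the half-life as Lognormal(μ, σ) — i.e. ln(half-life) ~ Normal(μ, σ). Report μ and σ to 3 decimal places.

If T ~ Lognormal(μ,σ) then ln T ~ Normal(μ,σ), so the p-quantile of ln T is μ + z_p·σ.
ln(14.6) = 2.681 and ln(39) = 3.664; z_{0.12} = -1.175, z_{0.5} = 0.
σ = (3.664 − 2.681)/(0 − (-1.175)) = 0.836.
μ = 2.681 − (-1.175)·0.836 = 3.664.

μ ≈ 3.664, σ ≈ 0.836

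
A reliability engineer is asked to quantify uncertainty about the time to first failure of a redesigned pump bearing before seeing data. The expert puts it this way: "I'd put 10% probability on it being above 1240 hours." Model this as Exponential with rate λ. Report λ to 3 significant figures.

λ ≈ 0.00186

P(T > 1240.0) = e^(−λ·1240.0) = 0.1, so λ = −ln(0.1)/1240.0 = 0.00186.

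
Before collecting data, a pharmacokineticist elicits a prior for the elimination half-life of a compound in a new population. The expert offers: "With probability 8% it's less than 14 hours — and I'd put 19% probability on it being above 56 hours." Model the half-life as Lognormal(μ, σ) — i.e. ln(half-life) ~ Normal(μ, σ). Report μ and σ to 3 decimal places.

If T ~ Lognormal(μ,σ) then ln T ~ Normal(μ,σ), so the p-quantile of ln T is μ + z_p·σ.
ln(14) = 2.639 and ln(56) = 4.025; z_{0.08} = -1.405, z_{0.81} = 0.8779.
σ = (4.025 − 2.639)/(0.8779 − (-1.405)) = 0.607.
μ = 2.639 − (-1.405)·0.607 = 3.492.

μ ≈ 3.492, σ ≈ 0.607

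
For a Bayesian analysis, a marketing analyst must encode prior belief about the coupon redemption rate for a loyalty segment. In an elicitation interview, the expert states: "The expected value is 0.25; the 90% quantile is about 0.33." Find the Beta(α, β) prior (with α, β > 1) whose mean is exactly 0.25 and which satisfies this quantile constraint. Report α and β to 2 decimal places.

With mean 0.25 fixed, write α = 0.25s, β = 0.75s where s = α+β.
Need P(θ < 0.33) = 0.9 under Beta(0.25s, 0.75s). Normal approximation: (q−m)/√(m(1−m)/s) ≈ z_{0.9} = 1.28, so s ≈ 0.25·0.75·(1.28)²/(0.33−0.25)² = 48.1.
At s = 48.1: P(θ<0.33) ≈ 0.896. Adjusting to match 0.9 gives s ≈ 50.14.
So α = 0.25·50.14 ≈ 12.53, β = 0.75·50.14 ≈ 37.60.

α ≈ 12.53, β ≈ 37.60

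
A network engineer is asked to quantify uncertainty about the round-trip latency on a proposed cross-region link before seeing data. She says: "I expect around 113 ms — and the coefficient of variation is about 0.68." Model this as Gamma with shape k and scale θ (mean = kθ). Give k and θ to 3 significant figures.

For Gamma(k, scale θ): mean = kθ, variance = kθ², so CV = 1/√k.
CV = 0.68, hence k = 1/CV² = 2.16.
Then θ = mean/k = 113/2.16 = 52.3.

k ≈ 2.16, θ ≈ 52.3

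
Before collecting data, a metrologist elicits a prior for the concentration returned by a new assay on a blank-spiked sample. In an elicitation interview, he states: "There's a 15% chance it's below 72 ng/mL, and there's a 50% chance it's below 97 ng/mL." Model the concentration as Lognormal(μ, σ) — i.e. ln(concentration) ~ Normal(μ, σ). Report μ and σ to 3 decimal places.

If T ~ Lognormal(μ,σ) then ln T ~ Normal(μ,σ), so the p-quantile of ln T is μ + z_p·σ.
ln(72) = 4.277 and ln(97) = 4.575; z_{0.15} = -1.036, z_{0.5} = 0.
σ = (4.575 − 4.277)/(0 − (-1.036)) = 0.288.
μ = 4.277 − (-1.036)·0.288 = 4.575.

μ ≈ 4.575, σ ≈ 0.288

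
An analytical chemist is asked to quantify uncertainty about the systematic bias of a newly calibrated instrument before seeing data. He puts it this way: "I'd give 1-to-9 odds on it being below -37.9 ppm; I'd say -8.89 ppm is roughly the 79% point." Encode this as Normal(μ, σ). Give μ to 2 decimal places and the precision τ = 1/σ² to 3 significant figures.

For Normal(μ,σ), the p-quantile is μ + z_p·σ. Here z_{0.1} = -1.282, z_{0.79} = 0.8064.
So -37.9 = μ − 1.282σ and -8.89 = μ + 0.8064σ.
Subtracting: σ = (-8.89 − -37.9)/(0.8064 − (-1.282)) = 13.89.
Then μ = -37.9 − (-1.282)·13.89 = -20.09.
Precision τ = 1/σ² = 1/13.89² = 0.00518.

μ = -20.09, τ = 0.00518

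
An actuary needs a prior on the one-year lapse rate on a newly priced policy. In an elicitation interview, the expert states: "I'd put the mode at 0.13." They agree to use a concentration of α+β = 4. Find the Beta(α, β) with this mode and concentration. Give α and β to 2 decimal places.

For α,β > 1 the Beta mode is (α−1)/(α+β−2). With α+β = 4, the mode is (α−1)/2.
Set (α−1)/2 = 0.13 → α = 1 + 0.13·2 = 1.26.
β = 4 − α = 2.74.

α = 1.26, β = 2.74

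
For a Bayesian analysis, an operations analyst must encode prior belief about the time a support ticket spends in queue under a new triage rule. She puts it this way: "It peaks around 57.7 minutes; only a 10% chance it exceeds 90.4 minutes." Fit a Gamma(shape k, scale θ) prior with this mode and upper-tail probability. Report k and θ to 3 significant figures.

k ≈ 10.3, θ ≈ 6.21

Gamma(k,θ) with k>1 has mode (k−1)θ, so θ = 57.7/(k−1).
Need P(X < 90.4) = 0.9 with θ tied to k this way. Start at k = 2, θ = 57.7: P(X<90.4) ≈ 0.464.
Too low — raise k to concentrate. Iterating converges to k ≈ 10.3.
Then θ = 57.7/(10.3−1) ≈ 6.21.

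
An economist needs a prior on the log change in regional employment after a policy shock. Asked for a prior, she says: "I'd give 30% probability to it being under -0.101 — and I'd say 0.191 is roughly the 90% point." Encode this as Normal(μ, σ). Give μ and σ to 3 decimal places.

μ = -0.016, σ = 0.162

The p-quantile of Normal(μ,σ) is μ + z_p·σ, with z_{0.3} = -0.5244 and z_{0.9} = 1.282.
Eliminate σ: μ = (z₂·x₁ − z₁·x₂)/(z₂ − z₁) = (1.282·-0.101 − (-0.5244)·0.191)/1.806 = -0.016.
Then σ = (x₂ − x₁)/(z₂ − z₁) = (0.191 − -0.101)/1.806 = 0.162.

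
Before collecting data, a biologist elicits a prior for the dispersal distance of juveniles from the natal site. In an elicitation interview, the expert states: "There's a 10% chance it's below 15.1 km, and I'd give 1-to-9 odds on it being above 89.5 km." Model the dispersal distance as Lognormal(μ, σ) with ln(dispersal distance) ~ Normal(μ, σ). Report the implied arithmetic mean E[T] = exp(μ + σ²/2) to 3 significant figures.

If T ~ Lognormal(μ,σ) then ln T ~ Normal(μ,σ), so the p-quantile of ln T is μ + z_p·σ.
ln(15.1) = 2.715 and ln(89.5) = 4.494; z_{0.1} = -1.282, z_{0.9} = 1.282.
σ = (4.494 − 2.715)/(1.282 − (-1.282)) = 0.694.
μ = 2.715 − (-1.282)·0.694 = 3.604.
E[T] = exp(μ + σ²/2) = exp(3.604 + 0.2410) = 46.8 km.

E[T] ≈ 46.8 km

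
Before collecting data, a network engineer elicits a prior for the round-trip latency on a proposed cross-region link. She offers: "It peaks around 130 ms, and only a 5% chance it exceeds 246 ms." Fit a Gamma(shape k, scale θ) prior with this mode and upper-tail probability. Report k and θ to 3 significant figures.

k ≈ 7.84, θ ≈ 19

Gamma(k,θ) with k>1 has mode (k−1)θ, so θ = 130/(k−1).
Need P(X < 246) = 0.95 with θ tied to k this way. Start at k = 2, θ = 130: P(X<246) ≈ 0.564.
Too low — raise k to concentrate. Iterating converges to k ≈ 7.84.
Then θ = 130/(7.84−1) ≈ 19.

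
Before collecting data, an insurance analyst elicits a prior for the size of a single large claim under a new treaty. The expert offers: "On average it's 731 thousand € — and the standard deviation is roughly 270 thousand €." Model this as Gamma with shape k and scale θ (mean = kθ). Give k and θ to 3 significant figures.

For Gamma(k, scale θ): mean = kθ, variance = kθ², so CV = 1/√k.
CV = SD/mean = 270/731 = 0.3694, hence k = 1/CV² = 7.33.
Then θ = mean/k = 731/7.33 = 99.7.

k ≈ 7.33, θ ≈ 99.7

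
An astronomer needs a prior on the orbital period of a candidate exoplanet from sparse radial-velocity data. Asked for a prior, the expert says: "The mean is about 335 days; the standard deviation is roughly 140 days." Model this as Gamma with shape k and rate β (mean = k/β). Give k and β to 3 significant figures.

For Gamma(k, rate β): mean = k/β, variance = k/β², so CV = 1/√k.
CV = SD/mean = 140/335 = 0.4179, hence k = 1/CV² = 5.73.
Then β = k/mean = 5.73/335 = 0.0171.

k ≈ 5.73, β ≈ 0.0171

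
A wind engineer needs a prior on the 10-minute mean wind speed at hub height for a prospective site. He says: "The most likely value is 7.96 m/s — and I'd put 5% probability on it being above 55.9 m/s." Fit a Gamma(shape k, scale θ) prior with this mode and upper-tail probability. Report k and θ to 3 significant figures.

k ≈ 1.57, θ ≈ 13.8

Gamma(k,θ) with k>1 has mode (k−1)θ, so θ = 7.96/(k−1).
Need P(X < 55.9) = 0.95 with θ tied to k this way. Start at k = 2, θ = 7.96: P(X<55.9) ≈ 0.993.
Too high — lower k to spread out. Iterating converges to k ≈ 1.57.
Then θ = 7.96/(1.57−1) ≈ 13.8.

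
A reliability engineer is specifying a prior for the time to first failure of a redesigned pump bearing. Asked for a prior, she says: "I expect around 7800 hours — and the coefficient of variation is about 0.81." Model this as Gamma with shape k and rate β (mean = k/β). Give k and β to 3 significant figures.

k ≈ 1.52, β ≈ 0.000195

For Gamma(k, rate β): mean = k/β, variance = k/β², so CV = 1/√k.
CV = 0.81, hence k = 1/CV² = 1.52.
Then β = k/mean = 1.52/7800 = 0.000195.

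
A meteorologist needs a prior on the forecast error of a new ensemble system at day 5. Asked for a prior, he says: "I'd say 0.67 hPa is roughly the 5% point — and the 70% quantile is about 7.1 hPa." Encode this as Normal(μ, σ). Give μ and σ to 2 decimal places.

The p-quantile of Normal(μ,σ) is μ + z_p·σ, with z_{0.05} = -1.645 and z_{0.7} = 0.5244.
Eliminate σ: μ = (z₂·x₁ − z₁·x₂)/(z₂ − z₁) = (0.5244·0.67 − (-1.645)·7.1)/2.169 = 5.55.
Then σ = (x₂ − x₁)/(z₂ − z₁) = (7.1 − 0.67)/2.169 = 2.96.

μ = 5.55, σ = 2.96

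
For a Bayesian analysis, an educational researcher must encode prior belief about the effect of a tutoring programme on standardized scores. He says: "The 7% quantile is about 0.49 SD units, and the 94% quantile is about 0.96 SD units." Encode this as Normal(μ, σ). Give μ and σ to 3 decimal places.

μ = 0.719, σ = 0.155

The p-quantile of Normal(μ,σ) is μ + z_p·σ, with z_{0.07} = -1.476 and z_{0.94} = 1.555.
Eliminate σ: μ = (z₂·x₁ − z₁·x₂)/(z₂ − z₁) = (1.555·0.49 − (-1.476)·0.96)/3.031 = 0.719.
Then σ = (x₂ − x₁)/(z₂ − z₁) = (0.96 − 0.49)/3.031 = 0.155.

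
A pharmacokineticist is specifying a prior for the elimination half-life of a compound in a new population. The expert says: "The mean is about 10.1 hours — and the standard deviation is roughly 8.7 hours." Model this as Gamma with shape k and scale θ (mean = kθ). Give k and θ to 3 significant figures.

For Gamma(k, scale θ): mean = kθ, variance = kθ², so CV = 1/√k.
CV = SD/mean = 8.7/10.1 = 0.8614, hence k = 1/CV² = 1.35.
Then θ = mean/k = 10.1/1.35 = 7.49.

k ≈ 1.35, θ ≈ 7.49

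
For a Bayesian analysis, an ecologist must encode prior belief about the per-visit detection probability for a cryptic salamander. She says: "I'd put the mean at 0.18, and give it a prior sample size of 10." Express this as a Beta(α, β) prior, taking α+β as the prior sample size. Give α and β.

Under the effective-sample-size interpretation, Beta(α, β) has prior mean α/(α+β) and prior sample size α+β.
So α+β = 10 and α/(α+β) = 0.18, giving α = 0.18·10 = 1.8 and β = 10 − 1.8 = 8.2.

α = 1.8, β = 8.2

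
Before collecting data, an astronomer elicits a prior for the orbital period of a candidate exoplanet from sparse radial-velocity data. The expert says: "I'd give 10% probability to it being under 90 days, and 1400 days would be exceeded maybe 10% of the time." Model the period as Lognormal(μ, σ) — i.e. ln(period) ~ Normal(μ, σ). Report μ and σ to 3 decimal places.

μ ≈ 5.872, σ ≈ 1.071

If T ~ Lognormal(μ,σ) then ln T ~ Normal(μ,σ), so the p-quantile of ln T is μ + z_p·σ.
ln(90) = 4.5 and ln(1400) = 7.244; z_{0.1} = -1.282, z_{0.9} = 1.282.
σ = (7.244 − 4.5)/(1.282 − (-1.282)) = 1.071.
μ = 4.5 − (-1.282)·1.071 = 5.872.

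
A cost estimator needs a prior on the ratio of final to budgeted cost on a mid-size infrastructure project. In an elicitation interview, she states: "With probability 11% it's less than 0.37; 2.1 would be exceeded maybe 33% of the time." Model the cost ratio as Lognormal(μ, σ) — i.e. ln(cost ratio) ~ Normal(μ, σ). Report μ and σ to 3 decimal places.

μ ≈ 0.284, σ ≈ 1.042

If T ~ Lognormal(μ,σ) then ln T ~ Normal(μ,σ), so the p-quantile of ln T is μ + z_p·σ.
ln(0.37) = -0.9943 and ln(2.1) = 0.7419; z_{0.11} = -1.227, z_{0.67} = 0.4399.
σ = (0.7419 − -0.9943)/(0.4399 − (-1.227)) = 1.042.
μ = -0.9943 − (-1.227)·1.042 = 0.284.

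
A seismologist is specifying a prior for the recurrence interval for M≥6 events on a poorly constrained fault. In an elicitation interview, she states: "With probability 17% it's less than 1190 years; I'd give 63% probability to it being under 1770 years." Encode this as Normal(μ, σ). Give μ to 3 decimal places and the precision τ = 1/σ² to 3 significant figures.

μ = 1620.333, τ = 4.92e-06

For Normal(μ,σ), the p-quantile is μ + z_p·σ. Here z_{0.17} = -0.9542, z_{0.63} = 0.3319.
So 1190 = μ − 0.9542σ and 1770 = μ + 0.3319σ.
Subtracting: σ = (1770 − 1190)/(0.3319 − (-0.9542)) = 451.004.
Then μ = 1190 − (-0.9542)·451.004 = 1620.333.
Precision τ = 1/σ² = 1/451² = 4.92e-06.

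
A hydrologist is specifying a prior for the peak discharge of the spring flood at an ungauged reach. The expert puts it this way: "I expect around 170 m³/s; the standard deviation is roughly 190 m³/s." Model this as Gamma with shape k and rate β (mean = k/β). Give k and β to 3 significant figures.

k ≈ 0.801, β ≈ 0.00471

For Gamma(k, rate β): mean = k/β, variance = k/β², so CV = 1/√k.
CV = SD/mean = 190/170 = 1.118, hence k = 1/CV² = 0.801.
Then β = k/mean = 0.801/170 = 0.00471.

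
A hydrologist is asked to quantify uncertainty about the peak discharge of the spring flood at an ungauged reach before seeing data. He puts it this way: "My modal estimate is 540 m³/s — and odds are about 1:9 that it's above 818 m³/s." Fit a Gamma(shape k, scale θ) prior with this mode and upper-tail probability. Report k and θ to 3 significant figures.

k ≈ 11.8, θ ≈ 50

Gamma(k,θ) with k>1 has mode (k−1)θ, so θ = 540/(k−1).
Need P(X < 818) = 0.9 with θ tied to k this way. Start at k = 2, θ = 540: P(X<818) ≈ 0.447.
Too low — raise k to concentrate. Iterating converges to k ≈ 11.8.
Then θ = 540/(11.8−1) ≈ 50.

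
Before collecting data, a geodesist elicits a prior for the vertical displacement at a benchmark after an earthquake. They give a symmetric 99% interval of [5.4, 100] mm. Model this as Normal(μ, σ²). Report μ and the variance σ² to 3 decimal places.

μ = 52.700, σ² = 337.200

A symmetric 99% interval runs μ ± z·σ with z = 2.576.
Half-width = 47.3, so σ = 47.3/2.576 = 18.3630 and σ² = 337.200.
μ is the interval midpoint, 52.700.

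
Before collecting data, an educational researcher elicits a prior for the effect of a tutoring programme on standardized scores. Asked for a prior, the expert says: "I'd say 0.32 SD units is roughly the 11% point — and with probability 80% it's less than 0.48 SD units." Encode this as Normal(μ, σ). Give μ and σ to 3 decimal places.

For Normal(μ,σ), the p-quantile is μ + z_p·σ. Here z_{0.11} = -1.227, z_{0.8} = 0.8416.
So 0.32 = μ − 1.227σ and 0.48 = μ + 0.8416σ.
Subtracting: σ = (0.48 − 0.32)/(0.8416 − (-1.227)) = 0.077.
Then μ = 0.32 − (-1.227)·0.077 = 0.415.

μ = 0.415, σ = 0.077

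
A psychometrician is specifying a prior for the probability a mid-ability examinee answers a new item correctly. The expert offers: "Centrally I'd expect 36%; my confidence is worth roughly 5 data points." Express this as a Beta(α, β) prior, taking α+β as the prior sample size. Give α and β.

Under the effective-sample-size interpretation, Beta(α, β) has prior mean α/(α+β) and prior sample size α+β.
So α+β = 5 and α/(α+β) = 0.36, giving α = 0.36·5 = 1.8 and β = 5 − 1.8 = 3.2.

α = 1.8, β = 3.2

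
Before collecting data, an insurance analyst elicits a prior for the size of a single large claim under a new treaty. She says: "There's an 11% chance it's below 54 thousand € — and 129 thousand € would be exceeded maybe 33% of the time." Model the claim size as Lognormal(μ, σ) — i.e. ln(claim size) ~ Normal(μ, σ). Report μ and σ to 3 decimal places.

If T ~ Lognormal(μ,σ) then ln T ~ Normal(μ,σ), so the p-quantile of ln T is μ + z_p·σ.
ln(54) = 3.989 and ln(129) = 4.86; z_{0.11} = -1.227, z_{0.67} = 0.4399.
σ = (4.86 − 3.989)/(0.4399 − (-1.227)) = 0.523.
μ = 3.989 − (-1.227)·0.523 = 4.630.

μ ≈ 4.630, σ ≈ 0.523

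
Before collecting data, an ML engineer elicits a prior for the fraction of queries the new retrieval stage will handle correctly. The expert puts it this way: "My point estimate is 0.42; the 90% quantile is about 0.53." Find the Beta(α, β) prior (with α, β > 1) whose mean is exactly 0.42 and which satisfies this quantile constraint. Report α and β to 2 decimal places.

α ≈ 14.01, β ≈ 19.34

With mean 0.42 fixed, write α = 0.42s, β = 0.58s where s = α+β.
Need P(θ < 0.53) = 0.9 under Beta(0.42s, 0.58s). Normal approximation: (q−m)/√(m(1−m)/s) ≈ z_{0.9} = 1.28, so s ≈ 0.42·0.58·(1.28)²/(0.53−0.42)² = 33.1.
At s = 33.1: P(θ<0.53) ≈ 0.899. Adjusting to match 0.9 gives s ≈ 33.35.
So α = 0.42·33.35 ≈ 14.01, β = 0.58·33.35 ≈ 19.34.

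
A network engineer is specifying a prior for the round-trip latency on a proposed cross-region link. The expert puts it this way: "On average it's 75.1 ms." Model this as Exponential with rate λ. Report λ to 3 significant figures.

Exponential mean = 1/λ, so λ = 1/75.1 = 0.0133.

λ ≈ 0.0133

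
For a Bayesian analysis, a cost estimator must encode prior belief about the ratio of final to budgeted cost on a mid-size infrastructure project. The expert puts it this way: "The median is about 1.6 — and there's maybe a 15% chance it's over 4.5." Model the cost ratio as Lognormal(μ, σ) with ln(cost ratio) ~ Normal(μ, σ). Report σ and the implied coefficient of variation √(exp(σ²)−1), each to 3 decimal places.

If T ~ Lognormal(μ,σ) then ln T ~ Normal(μ,σ), so the p-quantile of ln T is μ + z_p·σ.
ln(1.6) = 0.47 and ln(4.5) = 1.504; z_{0.5} = 0, z_{0.85} = 1.036.
σ = (1.504 − 0.47)/(1.036 − (0)) = 0.998.
μ = 0.47 − (0)·0.998 = 0.470.
CV = √(exp(σ²)−1) = √(exp(0.9955)−1) = 1.306.

σ ≈ 0.998, CV ≈ 1.306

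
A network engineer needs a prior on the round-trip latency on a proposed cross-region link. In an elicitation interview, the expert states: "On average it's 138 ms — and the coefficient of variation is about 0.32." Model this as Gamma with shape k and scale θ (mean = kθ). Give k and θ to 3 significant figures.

For Gamma(k, scale θ): mean = kθ, variance = kθ², so CV = 1/√k.
CV = 0.32, hence k = 1/CV² = 9.77.
Then θ = mean/k = 138/9.77 = 14.1.

k ≈ 9.77, θ ≈ 14.1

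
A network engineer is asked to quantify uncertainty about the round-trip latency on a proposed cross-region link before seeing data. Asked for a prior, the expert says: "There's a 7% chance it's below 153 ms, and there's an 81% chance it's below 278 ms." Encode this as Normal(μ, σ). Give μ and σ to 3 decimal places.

For Normal(μ,σ), the p-quantile is μ + z_p·σ. Here z_{0.07} = -1.476, z_{0.81} = 0.8779.
So 153 = μ − 1.476σ and 278 = μ + 0.8779σ.
Subtracting: σ = (278 − 153)/(0.8779 − (-1.476)) = 53.108.
Then μ = 153 − (-1.476)·53.108 = 231.377.

μ = 231.377, σ = 53.108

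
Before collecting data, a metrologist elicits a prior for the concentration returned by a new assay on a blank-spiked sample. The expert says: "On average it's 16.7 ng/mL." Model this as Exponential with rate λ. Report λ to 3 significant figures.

Exponential mean = 1/λ, so λ = 1/16.7 = 0.0599.

λ ≈ 0.0599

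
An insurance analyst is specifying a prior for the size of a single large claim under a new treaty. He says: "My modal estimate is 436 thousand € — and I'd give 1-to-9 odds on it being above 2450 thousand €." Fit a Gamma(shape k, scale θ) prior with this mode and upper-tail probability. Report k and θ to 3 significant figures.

Gamma(k,θ) with k>1 has mode (k−1)θ, so θ = 436/(k−1).
Need P(X < 2450) = 0.9 with θ tied to k this way. Start at k = 2, θ = 436: P(X<2450) ≈ 0.976.
Too high — lower k to spread out. Iterating converges to k ≈ 1.58.
Then θ = 436/(1.58−1) ≈ 754.

k ≈ 1.58, θ ≈ 754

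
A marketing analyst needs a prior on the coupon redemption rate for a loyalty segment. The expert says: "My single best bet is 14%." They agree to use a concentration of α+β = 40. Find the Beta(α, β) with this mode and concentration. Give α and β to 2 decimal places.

α = 6.32, β = 33.68

For α,β > 1 the Beta mode is (α−1)/(α+β−2). With α+β = 40, the mode is (α−1)/38.
Set (α−1)/38 = 0.14 → α = 1 + 0.14·38 = 6.32.
β = 40 − α = 33.68.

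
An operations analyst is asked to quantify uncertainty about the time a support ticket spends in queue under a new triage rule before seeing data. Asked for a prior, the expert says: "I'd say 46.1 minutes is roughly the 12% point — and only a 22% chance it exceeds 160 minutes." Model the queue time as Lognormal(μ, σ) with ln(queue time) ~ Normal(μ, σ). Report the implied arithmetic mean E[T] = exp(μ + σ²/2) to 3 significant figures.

If T ~ Lognormal(μ,σ) then ln T ~ Normal(μ,σ), so the p-quantile of ln T is μ + z_p·σ.
ln(46.1) = 3.831 and ln(160) = 5.075; z_{0.12} = -1.175, z_{0.78} = 0.7722.
σ = (5.075 − 3.831)/(0.7722 − (-1.175)) = 0.639.
μ = 3.831 − (-1.175)·0.639 = 4.582.
E[T] = exp(μ + σ²/2) = exp(4.582 + 0.2042) = 120 minutes.

E[T] ≈ 120 minutes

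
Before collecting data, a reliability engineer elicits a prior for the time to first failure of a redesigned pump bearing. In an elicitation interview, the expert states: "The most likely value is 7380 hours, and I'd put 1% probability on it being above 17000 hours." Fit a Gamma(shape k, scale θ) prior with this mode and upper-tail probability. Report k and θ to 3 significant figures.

Gamma(k,θ) with k>1 has mode (k−1)θ, so θ = 7380/(k−1).
Need P(X < 17000) = 0.99 with θ tied to k this way. Start at k = 2, θ = 7380: P(X<17000) ≈ 0.670.
Too low — raise k to concentrate. Iterating converges to k ≈ 7.86.
Then θ = 7380/(7.86−1) ≈ 1080.

k ≈ 7.86, θ ≈ 1080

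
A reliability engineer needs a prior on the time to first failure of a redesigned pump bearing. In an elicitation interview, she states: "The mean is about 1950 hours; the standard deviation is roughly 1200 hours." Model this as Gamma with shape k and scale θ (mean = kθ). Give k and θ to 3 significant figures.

k ≈ 2.64, θ ≈ 738

For Gamma(k, scale θ): mean = kθ, variance = kθ², so CV = 1/√k.
CV = SD/mean = 1200/1950 = 0.6154, hence k = 1/CV² = 2.64.
Then θ = mean/k = 1950/2.64 = 738.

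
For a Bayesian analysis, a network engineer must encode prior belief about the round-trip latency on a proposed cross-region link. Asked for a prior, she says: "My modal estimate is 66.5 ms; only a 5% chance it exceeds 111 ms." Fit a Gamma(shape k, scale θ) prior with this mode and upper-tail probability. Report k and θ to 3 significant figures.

Gamma(k,θ) with k>1 has mode (k−1)θ, so θ = 66.5/(k−1).
Need P(X < 111) = 0.95 with θ tied to k this way. Start at k = 2, θ = 66.5: P(X<111) ≈ 0.497.
Too low — raise k to concentrate. Iterating converges to k ≈ 11.6.
Then θ = 66.5/(11.6−1) ≈ 6.25.

k ≈ 11.6, θ ≈ 6.25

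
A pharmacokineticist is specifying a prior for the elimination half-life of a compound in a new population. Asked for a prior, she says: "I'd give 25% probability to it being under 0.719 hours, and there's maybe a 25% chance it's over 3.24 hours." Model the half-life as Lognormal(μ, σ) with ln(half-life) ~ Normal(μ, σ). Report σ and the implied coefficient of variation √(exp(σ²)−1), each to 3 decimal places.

If T ~ Lognormal(μ,σ) then ln T ~ Normal(μ,σ), so the p-quantile of ln T is μ + z_p·σ.
ln(0.719) = -0.3299 and ln(3.24) = 1.176; z_{0.25} = -0.6745, z_{0.75} = 0.6745.
σ = (1.176 − -0.3299)/(0.6745 − (-0.6745)) = 1.116.
μ = -0.3299 − (-0.6745)·1.116 = 0.423.
CV = √(exp(σ²)−1) = √(exp(1.2455)−1) = 1.573.

σ ≈ 1.116, CV ≈ 1.573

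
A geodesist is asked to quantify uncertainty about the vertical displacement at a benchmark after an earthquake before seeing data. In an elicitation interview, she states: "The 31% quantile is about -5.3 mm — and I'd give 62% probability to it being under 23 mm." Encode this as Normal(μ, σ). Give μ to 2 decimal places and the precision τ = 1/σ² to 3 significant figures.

The p-quantile of Normal(μ,σ) is μ + z_p·σ, with z_{0.31} = -0.4959 and z_{0.62} = 0.3055.
Eliminate σ: μ = (z₂·x₁ − z₁·x₂)/(z₂ − z₁) = (0.3055·-5.3 − (-0.4959)·23)/0.8013 = 12.21.
Then σ = (x₂ − x₁)/(z₂ − z₁) = (23 − -5.3)/0.8013 = 35.32.
Precision τ = 1/σ² = 1/35.32² = 0.000802.

μ = 12.21, τ = 0.000802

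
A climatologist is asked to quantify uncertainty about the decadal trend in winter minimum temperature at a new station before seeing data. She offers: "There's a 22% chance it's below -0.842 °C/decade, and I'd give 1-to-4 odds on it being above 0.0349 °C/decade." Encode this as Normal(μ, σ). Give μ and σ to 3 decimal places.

μ = -0.422, σ = 0.543

For Normal(μ,σ), the p-quantile is μ + z_p·σ. Here z_{0.22} = -0.7722, z_{0.8} = 0.8416.
So -0.842 = μ − 0.7722σ and 0.0349 = μ + 0.8416σ.
Subtracting: σ = (0.0349 − -0.842)/(0.8416 − (-0.7722)) = 0.543.
Then μ = -0.842 − (-0.7722)·0.543 = -0.422.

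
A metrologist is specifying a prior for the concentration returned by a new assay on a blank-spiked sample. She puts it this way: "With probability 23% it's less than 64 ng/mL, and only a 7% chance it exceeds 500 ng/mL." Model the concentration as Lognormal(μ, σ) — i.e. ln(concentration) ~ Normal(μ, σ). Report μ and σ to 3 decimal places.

If T ~ Lognormal(μ,σ) then ln T ~ Normal(μ,σ), so the p-quantile of ln T is μ + z_p·σ.
ln(64) = 4.159 and ln(500) = 6.215; z_{0.23} = -0.7388, z_{0.93} = 1.476.
σ = (6.215 − 4.159)/(1.476 − (-0.7388)) = 0.928.
μ = 4.159 − (-0.7388)·0.928 = 4.845.

μ ≈ 4.845, σ ≈ 0.928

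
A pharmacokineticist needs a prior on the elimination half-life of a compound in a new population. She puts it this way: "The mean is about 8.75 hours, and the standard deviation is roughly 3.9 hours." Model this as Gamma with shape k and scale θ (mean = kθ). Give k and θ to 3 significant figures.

For Gamma(k, scale θ): mean = kθ, variance = kθ², so CV = 1/√k.
CV = SD/mean = 3.9/8.75 = 0.4457, hence k = 1/CV² = 5.03.
Then θ = mean/k = 8.75/5.03 = 1.74.

k ≈ 5.03, θ ≈ 1.74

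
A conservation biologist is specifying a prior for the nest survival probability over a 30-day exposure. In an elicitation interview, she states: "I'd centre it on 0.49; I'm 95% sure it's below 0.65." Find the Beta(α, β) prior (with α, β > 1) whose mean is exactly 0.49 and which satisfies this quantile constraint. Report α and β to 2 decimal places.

With mean 0.49 fixed, write α = 0.49s, β = 0.51s where s = α+β.
Need P(θ < 0.65) = 0.95 under Beta(0.49s, 0.51s). Normal approximation: (q−m)/√(m(1−m)/s) ≈ z_{0.95} = 1.64, so s ≈ 0.49·0.51·(1.64)²/(0.65−0.49)² = 26.4.
At s = 26.4: P(θ<0.65) ≈ 0.952. Adjusting to match 0.95 gives s ≈ 25.67.
So α = 0.49·25.67 ≈ 12.58, β = 0.51·25.67 ≈ 13.09.

α ≈ 12.58, β ≈ 13.09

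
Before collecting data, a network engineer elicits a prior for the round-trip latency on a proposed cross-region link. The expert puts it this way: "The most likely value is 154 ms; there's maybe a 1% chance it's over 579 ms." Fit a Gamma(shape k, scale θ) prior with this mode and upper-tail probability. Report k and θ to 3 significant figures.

Gamma(k,θ) with k>1 has mode (k−1)θ, so θ = 154/(k−1).
Need P(X < 579) = 0.99 with θ tied to k this way. Start at k = 2, θ = 154: P(X<579) ≈ 0.889.
Too low — raise k to concentrate. Iterating converges to k ≈ 3.42.
Then θ = 154/(3.42−1) ≈ 63.5.

k ≈ 3.42, θ ≈ 63.5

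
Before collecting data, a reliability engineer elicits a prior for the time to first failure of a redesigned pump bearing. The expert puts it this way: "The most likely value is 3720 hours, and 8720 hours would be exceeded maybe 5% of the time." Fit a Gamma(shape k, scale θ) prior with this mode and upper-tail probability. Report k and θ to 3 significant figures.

Gamma(k,θ) with k>1 has mode (k−1)θ, so θ = 3720/(k−1).
Need P(X < 8720) = 0.95 with θ tied to k this way. Start at k = 2, θ = 3720: P(X<8720) ≈ 0.679.
Too low — raise k to concentrate. Iterating converges to k ≈ 4.77.
Then θ = 3720/(4.77−1) ≈ 987.

k ≈ 4.77, θ ≈ 987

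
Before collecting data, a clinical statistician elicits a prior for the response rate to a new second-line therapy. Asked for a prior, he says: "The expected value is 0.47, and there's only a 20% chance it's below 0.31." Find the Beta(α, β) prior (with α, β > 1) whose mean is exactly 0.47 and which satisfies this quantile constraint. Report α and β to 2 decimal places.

α ≈ 3.32, β ≈ 3.74

With mean 0.47 fixed, write α = 0.47s, β = 0.53s where s = α+β.
Need P(θ < 0.31) = 0.2 under Beta(0.47s, 0.53s). Normal approximation: (q−m)/√(m(1−m)/s) ≈ z_{0.2} = -0.842, so s ≈ 0.47·0.53·(-0.842)²/(0.31−0.47)² = 6.9.
At s = 6.9: P(θ<0.31) ≈ 0.203. Adjusting to match 0.2 gives s ≈ 7.06.
So α = 0.47·7.06 ≈ 3.32, β = 0.53·7.06 ≈ 3.74.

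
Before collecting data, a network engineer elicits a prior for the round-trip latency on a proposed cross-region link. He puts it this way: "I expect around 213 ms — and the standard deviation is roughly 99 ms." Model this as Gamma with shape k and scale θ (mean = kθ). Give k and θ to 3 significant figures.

For Gamma(k, scale θ): mean = kθ, variance = kθ², so CV = 1/√k.
CV = SD/mean = 99/213 = 0.4648, hence k = 1/CV² = 4.63.
Then θ = mean/k = 213/4.63 = 46.

k ≈ 4.63, θ ≈ 46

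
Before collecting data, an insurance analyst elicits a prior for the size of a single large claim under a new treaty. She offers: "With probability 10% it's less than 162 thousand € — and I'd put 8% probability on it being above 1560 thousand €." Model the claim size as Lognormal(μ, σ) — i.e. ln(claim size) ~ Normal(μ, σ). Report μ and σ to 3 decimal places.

If T ~ Lognormal(μ,σ) then ln T ~ Normal(μ,σ), so the p-quantile of ln T is μ + z_p·σ.
ln(162) = 5.088 and ln(1560) = 7.352; z_{0.1} = -1.282, z_{0.92} = 1.405.
σ = (7.352 − 5.088)/(1.405 − (-1.282)) = 0.843.
μ = 5.088 − (-1.282)·0.843 = 6.168.

μ ≈ 6.168, σ ≈ 0.843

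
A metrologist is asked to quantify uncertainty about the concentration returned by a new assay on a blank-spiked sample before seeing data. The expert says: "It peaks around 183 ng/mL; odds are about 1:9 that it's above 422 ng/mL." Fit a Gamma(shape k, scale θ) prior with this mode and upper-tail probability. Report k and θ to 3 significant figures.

Gamma(k,θ) with k>1 has mode (k−1)θ, so θ = 183/(k−1).
Need P(X < 422) = 0.9 with θ tied to k this way. Start at k = 2, θ = 183: P(X<422) ≈ 0.671.
Too low — raise k to concentrate. Iterating converges to k ≈ 3.75.
Then θ = 183/(3.75−1) ≈ 66.4.

k ≈ 3.75, θ ≈ 66.4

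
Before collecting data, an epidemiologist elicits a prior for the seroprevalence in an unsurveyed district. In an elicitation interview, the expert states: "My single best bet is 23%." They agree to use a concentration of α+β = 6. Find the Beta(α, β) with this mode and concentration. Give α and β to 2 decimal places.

α = 1.92, β = 4.08

For α,β > 1 the Beta mode is (α−1)/(α+β−2). With α+β = 6, the mode is (α−1)/4.
Set (α−1)/4 = 0.23 → α = 1 + 0.23·4 = 1.92.
β = 6 − α = 4.08.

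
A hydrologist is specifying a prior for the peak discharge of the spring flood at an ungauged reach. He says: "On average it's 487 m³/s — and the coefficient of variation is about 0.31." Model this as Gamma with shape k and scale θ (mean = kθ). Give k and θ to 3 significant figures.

k ≈ 10.4, θ ≈ 46.8

For Gamma(k, scale θ): mean = kθ, variance = kθ², so CV = 1/√k.
CV = 0.31, hence k = 1/CV² = 10.4.
Then θ = mean/k = 487/10.4 = 46.8.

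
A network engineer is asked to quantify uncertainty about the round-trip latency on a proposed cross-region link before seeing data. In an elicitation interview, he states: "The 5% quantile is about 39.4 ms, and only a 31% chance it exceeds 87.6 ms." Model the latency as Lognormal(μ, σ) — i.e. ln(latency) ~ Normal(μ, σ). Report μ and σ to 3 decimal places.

If T ~ Lognormal(μ,σ) then ln T ~ Normal(μ,σ), so the p-quantile of ln T is μ + z_p·σ.
ln(39.4) = 3.674 and ln(87.6) = 4.473; z_{0.05} = -1.645, z_{0.69} = 0.4959.
σ = (4.473 − 3.674)/(0.4959 − (-1.645)) = 0.373.
μ = 3.674 − (-1.645)·0.373 = 4.288.

μ ≈ 4.288, σ ≈ 0.373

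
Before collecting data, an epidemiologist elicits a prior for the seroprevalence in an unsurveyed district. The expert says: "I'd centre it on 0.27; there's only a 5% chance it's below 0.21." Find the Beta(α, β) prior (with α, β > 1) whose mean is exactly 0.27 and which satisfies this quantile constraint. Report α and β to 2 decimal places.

α ≈ 37.27, β ≈ 100.78

With mean 0.27 fixed, write α = 0.27s, β = 0.73s where s = α+β.
Need P(θ < 0.21) = 0.05 under Beta(0.27s, 0.73s). Normal approximation: (q−m)/√(m(1−m)/s) ≈ z_{0.05} = -1.64, so s ≈ 0.27·0.73·(-1.64)²/(0.21−0.27)² = 148.1.
At s = 148.1: P(θ<0.21) ≈ 0.044. Adjusting to match 0.05 gives s ≈ 138.05.
So α = 0.27·138.05 ≈ 37.27, β = 0.73·138.05 ≈ 100.78.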